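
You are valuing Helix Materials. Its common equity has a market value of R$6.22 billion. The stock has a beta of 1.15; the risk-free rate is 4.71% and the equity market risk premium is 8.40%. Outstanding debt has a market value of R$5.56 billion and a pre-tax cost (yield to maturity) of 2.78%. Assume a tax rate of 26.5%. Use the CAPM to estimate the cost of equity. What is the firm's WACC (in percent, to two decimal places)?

Cost of equity via CAPM: Re = 4.71% + 1.15 × 8.4% = 14.3700%.
Total capital V = 6.22 + 5.56 = 11.78.
Equity: weight = 6.22/11.78 = 0.5280; cost = 14.37%.
Debt: weight = 5.56/11.78 = 0.4720; after-tax cost = 2.78% × (1 − 26.5%) = 2.0433%.
WACC = 0.5280 × 14.3700% + 0.4720 × 2.0433% = 8.5520%.

8.55%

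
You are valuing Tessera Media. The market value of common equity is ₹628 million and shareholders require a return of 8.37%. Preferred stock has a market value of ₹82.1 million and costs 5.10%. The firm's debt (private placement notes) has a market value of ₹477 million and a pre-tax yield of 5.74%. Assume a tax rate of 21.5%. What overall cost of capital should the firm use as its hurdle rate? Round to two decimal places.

Total capital V = 628 + 82.1 + 477 = 1187.1.
Equity: weight = 628/1187.1 = 0.5290; cost = 8.37%.
Preferred: weight = 82.1/1187.1 = 0.0692; cost = 5.1%.
Private placement notes: weight = 477/1187.1 = 0.4018; after-tax cost = 5.74% × (1 − 21.5%) = 4.5059%.
WACC = 0.5290 × 8.3700% + 0.0692 × 5.1000% + 0.4018 × 4.5059% = 6.5912%.

6.59%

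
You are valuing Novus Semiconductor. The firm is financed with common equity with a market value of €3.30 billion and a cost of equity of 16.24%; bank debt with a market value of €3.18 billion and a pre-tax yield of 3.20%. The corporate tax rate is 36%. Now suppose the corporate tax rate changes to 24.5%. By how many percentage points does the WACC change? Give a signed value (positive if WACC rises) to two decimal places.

Current WACC:
Total capital V = 3.3 + 3.18 = 6.48.
Equity: weight = 3.3/6.48 = 0.5093; cost = 16.24%.
Bank debt: weight = 3.18/6.48 = 0.4907; after-tax cost = 3.2% × (1 − 36%) = 2.0480%.
WACC = 0.5093 × 16.2400% + 0.4907 × 2.0480% = 9.2754%.
After the change:
Total capital V = 3.3 + 3.18 = 6.48.
Equity: weight = 3.3/6.48 = 0.5093; cost = 16.24%.
Bank debt: weight = 3.18/6.48 = 0.4907; after-tax cost = 3.2% × (1 − 24.5%) = 2.4160%.
WACC = 0.5093 × 16.2400% + 0.4907 × 2.4160% = 9.4560%.
Change in WACC = 9.4560% − 9.2754% = 0.1806 pp.

+0.18 pp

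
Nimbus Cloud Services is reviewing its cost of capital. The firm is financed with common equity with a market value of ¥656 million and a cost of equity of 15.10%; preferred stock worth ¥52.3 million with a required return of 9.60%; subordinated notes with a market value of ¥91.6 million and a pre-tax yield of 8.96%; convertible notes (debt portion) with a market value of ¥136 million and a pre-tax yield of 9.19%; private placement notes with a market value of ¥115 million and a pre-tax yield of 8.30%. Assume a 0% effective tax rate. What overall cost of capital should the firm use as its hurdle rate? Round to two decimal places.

12.78%

Total capital V = 656 + 52.3 + 91.6 + 136 + 115 = 1050.9.
Equity: weight = 656/1050.9 = 0.6242; cost = 15.1%.
Preferred: weight = 52.3/1050.9 = 0.0498; cost = 9.6%.
Subordinated notes: weight = 91.6/1050.9 = 0.0872; after-tax cost = 8.96% × (1 − 0%) = 8.9600%.
Convertible notes (debt portion): weight = 136/1050.9 = 0.1294; after-tax cost = 9.19% × (1 − 0%) = 9.1900%.
Private placement notes: weight = 115/1050.9 = 0.1094; after-tax cost = 8.3% × (1 − 0%) = 8.3000%.
WACC = 0.6242 × 15.1000% + 0.0498 × 9.6000% + 0.0872 × 8.9600% + 0.1294 × 9.1900% + 0.1094 × 8.3000% = 12.7821%.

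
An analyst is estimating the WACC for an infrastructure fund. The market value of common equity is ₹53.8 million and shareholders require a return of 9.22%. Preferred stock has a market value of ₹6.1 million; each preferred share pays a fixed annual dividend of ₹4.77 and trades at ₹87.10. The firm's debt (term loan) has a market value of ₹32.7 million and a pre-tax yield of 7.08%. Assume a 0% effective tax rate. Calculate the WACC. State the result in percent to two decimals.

8.22%

Cost of preferred: Rp = 4.77 / 87.1 = 5.4765%.
Total capital V = 53.8 + 6.1 + 32.7 = 92.6.
Equity: weight = 53.8/92.6 = 0.5810; cost = 9.22%.
Preferred: weight = 6.1/92.6 = 0.0659; cost = 5.4765%.
Term loan: weight = 32.7/92.6 = 0.3531; after-tax cost = 7.08% × (1 − 0%) = 7.0800%.
WACC = 0.5810 × 9.2200% + 0.0659 × 5.4765% + 0.3531 × 7.0800% = 8.2177%.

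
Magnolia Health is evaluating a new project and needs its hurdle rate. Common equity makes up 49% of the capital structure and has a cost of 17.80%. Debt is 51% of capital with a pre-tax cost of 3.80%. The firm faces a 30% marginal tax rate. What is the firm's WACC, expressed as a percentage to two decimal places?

10.08%

After-tax cost of debt = 3.8% × (1 − 30%) = 2.6600%.
WACC = 0.490 × 17.8000% + 0.510 × 2.6600% = 10.0786%.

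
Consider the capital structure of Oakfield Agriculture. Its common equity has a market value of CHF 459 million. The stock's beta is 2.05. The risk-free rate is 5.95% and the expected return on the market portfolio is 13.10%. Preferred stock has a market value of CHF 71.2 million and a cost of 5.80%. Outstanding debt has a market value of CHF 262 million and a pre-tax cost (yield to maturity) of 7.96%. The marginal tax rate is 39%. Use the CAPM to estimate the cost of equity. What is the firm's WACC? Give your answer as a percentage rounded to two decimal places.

14.07%

Market risk premium = 13.1% − 5.95% = 7.15%.
Cost of equity via CAPM: Re = 5.95% + 2.05 × 7.15% = 20.6075%.
Total capital V = 459 + 71.2 + 262 = 792.2.
Equity: weight = 459/792.2 = 0.5794; cost = 20.6075%.
Preferred: weight = 71.2/792.2 = 0.0899; cost = 5.8%.
Debt: weight = 262/792.2 = 0.3307; after-tax cost = 7.96% × (1 − 39%) = 4.8556%.
WACC = 0.5794 × 20.6075% + 0.0899 × 5.8000% + 0.3307 × 4.8556% = 14.0671%.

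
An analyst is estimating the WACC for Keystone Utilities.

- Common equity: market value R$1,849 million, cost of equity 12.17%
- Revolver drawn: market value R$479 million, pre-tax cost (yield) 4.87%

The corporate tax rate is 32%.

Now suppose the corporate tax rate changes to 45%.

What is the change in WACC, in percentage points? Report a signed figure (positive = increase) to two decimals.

Current WACC:
Total capital V = 1849 + 479 = 2328.
Equity: weight = 1849/2328 = 0.7942; cost = 12.17%.
Revolver drawn: weight = 479/2328 = 0.2058; after-tax cost = 4.87% × (1 − 32%) = 3.3116%.
WACC = 0.7942 × 12.1700% + 0.2058 × 3.3116% = 10.3473%.
After the change:
Total capital V = 1849 + 479 = 2328.
Equity: weight = 1849/2328 = 0.7942; cost = 12.17%.
Revolver drawn: weight = 479/2328 = 0.2058; after-tax cost = 4.87% × (1 − 45%) = 2.6785%.
WACC = 0.7942 × 12.1700% + 0.2058 × 2.6785% = 10.2171%.
Change in WACC = 10.2171% − 10.3473% = -0.1303 pp.

-0.13 pp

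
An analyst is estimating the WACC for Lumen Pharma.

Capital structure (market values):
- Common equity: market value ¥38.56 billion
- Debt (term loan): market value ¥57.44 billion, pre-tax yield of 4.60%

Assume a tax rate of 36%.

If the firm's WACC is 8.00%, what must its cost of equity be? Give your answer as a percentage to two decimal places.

15.53%

Total capital V = 38.56 + 57.44 = 96.
Equity weight = 38.56/96 = 0.4017.
Term loan weight = 57.44/96 = 0.5983.
Debt contribution = 0.5983 × 4.6% × (1 − 36%) = 1.7615%.
Required equity contribution = 8.0% − 1.7615% = 6.2385%.
Re = 6.2385% / 0.4017 = 15.5316%.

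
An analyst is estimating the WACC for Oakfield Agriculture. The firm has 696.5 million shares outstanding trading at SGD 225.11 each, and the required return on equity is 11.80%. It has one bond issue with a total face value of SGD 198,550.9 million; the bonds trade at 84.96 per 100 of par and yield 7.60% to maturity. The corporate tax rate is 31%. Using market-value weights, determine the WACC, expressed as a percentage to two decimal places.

8.40%

Market value of equity E = 225.11 × 696.5m = 156789.115m. Market value of debt D = 198550.9m × 84.96/100 = 168688.84464m.
Total capital V = 156789.115 + 168688.84464 = 325477.95964.
Equity: weight = 156789.115/325477.95964 = 0.4817; cost = 11.8%.
Bonds outstanding: weight = 168688.84464/325477.95964 = 0.5183; after-tax cost = 7.6% × (1 − 31%) = 5.2440%.
WACC = 0.4817 × 11.8000% + 0.5183 × 5.2440% = 8.4022%.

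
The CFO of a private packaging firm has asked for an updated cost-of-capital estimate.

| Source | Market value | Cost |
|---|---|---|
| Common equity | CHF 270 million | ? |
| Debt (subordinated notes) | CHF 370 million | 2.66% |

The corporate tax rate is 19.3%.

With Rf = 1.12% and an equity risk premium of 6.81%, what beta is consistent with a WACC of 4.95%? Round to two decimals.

Total capital V = 270 + 370 = 640.
Equity weight = 270/640 = 0.4219.
Subordinated notes weight = 370/640 = 0.5781.
Debt contribution = 0.5781 × 2.66% × (1 − 19.3%) = 1.2410%.
Required equity contribution = 4.95% − 1.2410% = 3.7090%  ⇒  Re = 8.7917%.
CAPM: 8.7917% = 1.12% + β × 6.81%  ⇒  β = 1.1265.

1.13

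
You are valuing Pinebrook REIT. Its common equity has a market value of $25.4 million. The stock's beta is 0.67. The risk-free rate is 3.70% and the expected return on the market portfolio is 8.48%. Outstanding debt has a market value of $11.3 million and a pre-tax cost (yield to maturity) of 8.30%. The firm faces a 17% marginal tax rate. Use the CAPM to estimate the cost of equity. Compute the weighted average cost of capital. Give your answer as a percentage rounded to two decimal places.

Market risk premium = 8.48% − 3.7% = 4.78%.
Cost of equity via CAPM: Re = 3.7% + 0.67 × 4.78% = 6.9026%.
Total capital V = 25.4 + 11.3 = 36.7.
Equity: weight = 25.4/36.7 = 0.6921; cost = 6.9026%.
Debt: weight = 11.3/36.7 = 0.3079; after-tax cost = 8.3% × (1 − 17%) = 6.8890%.
WACC = 0.6921 × 6.9026% + 0.3079 × 6.8890% = 6.8984%.

6.90%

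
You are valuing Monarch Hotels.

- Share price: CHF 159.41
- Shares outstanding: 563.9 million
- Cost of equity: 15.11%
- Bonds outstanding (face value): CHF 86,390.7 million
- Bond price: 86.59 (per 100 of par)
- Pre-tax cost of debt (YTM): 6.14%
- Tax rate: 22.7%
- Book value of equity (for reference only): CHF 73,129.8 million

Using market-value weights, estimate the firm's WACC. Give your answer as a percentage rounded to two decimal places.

Market value of equity E = 159.41 × 563.9m = 89891.299m. Market value of debt D = 86390.7m × 86.59/100 = 74805.70713m.
Total capital V = 89891.299 + 74805.70713 = 164697.00613.
Equity: weight = 89891.299/164697.00613 = 0.5458; cost = 15.11%.
Bonds outstanding: weight = 74805.70713/164697.00613 = 0.4542; after-tax cost = 6.14% × (1 − 22.7%) = 4.7462%.
WACC = 0.5458 × 15.1100% + 0.4542 × 4.7462% = 10.4028%.

10.40%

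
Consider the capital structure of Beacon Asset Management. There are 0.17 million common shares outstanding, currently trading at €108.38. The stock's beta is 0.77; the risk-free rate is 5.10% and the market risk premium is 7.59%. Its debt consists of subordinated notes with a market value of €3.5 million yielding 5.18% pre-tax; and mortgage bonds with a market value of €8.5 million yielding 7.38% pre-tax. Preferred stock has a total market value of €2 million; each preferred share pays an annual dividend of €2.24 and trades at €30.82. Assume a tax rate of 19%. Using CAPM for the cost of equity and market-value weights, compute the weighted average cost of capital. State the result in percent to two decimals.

Cost of equity via CAPM: Re = 5.1% + 0.77 × 7.59% = 10.9443%.
Cost of preferred: Rp = 2.24 / 30.82 = 7.2680%.
Market value of equity E = 108.38 × 0.17m = 18.4246m.
Total capital V = 18.4246 + 2 + 3.5 + 8.5 = 32.4246.
Equity: weight = 18.4246/32.4246 = 0.5682; cost = 10.9443%.
Preferred: weight = 2/32.4246 = 0.0617; cost = 7.268%.
Subordinated notes: weight = 3.5/32.4246 = 0.1079; after-tax cost = 5.18% × (1 − 19%) = 4.1958%.
Mortgage bonds: weight = 8.5/32.4246 = 0.2621; after-tax cost = 7.38% × (1 − 19%) = 5.9778%.
WACC = 0.5682 × 10.9443% + 0.0617 × 7.2680% + 0.1079 × 4.1958% + 0.2621 × 5.9778% = 8.6871%.

8.69%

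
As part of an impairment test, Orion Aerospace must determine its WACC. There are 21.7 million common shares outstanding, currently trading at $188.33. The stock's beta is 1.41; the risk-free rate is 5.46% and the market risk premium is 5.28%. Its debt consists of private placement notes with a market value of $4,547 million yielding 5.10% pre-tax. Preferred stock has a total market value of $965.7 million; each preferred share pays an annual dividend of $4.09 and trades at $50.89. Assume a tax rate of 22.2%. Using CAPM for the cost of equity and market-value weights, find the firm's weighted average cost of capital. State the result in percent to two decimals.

Cost of equity via CAPM: Re = 5.46% + 1.41 × 5.28% = 12.9048%.
Cost of preferred: Rp = 4.09 / 50.89 = 8.0369%.
Market value of equity E = 188.33 × 21.7m = 4086.761m.
Total capital V = 4086.761 + 965.7 + 4547 = 9599.461.
Equity: weight = 4086.761/9599.461 = 0.4257; cost = 12.9048%.
Preferred: weight = 965.7/9599.461 = 0.1006; cost = 8.0369%.
Private placement notes: weight = 4547/9599.461 = 0.4737; after-tax cost = 5.1% × (1 − 22.2%) = 3.9678%.
WACC = 0.4257 × 12.9048% + 0.1006 × 8.0369% + 0.4737 × 3.9678% = 8.1819%.

8.18%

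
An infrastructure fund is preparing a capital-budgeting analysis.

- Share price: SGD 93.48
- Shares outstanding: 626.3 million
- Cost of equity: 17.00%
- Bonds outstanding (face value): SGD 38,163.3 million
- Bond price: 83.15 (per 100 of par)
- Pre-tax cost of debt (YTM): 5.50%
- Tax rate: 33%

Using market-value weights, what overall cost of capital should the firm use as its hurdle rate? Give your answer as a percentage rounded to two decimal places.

Market value of equity E = 93.48 × 626.3m = 58546.524m. Market value of debt D = 38163.3m × 83.15/100 = 31732.78395m.
Total capital V = 58546.524 + 31732.78395 = 90279.30795.
Equity: weight = 58546.524/90279.30795 = 0.6485; cost = 17%.
Bonds outstanding: weight = 31732.78395/90279.30795 = 0.3515; after-tax cost = 5.5% × (1 − 33%) = 3.6850%.
WACC = 0.6485 × 17.0000% + 0.3515 × 3.6850% = 12.3198%.

12.32%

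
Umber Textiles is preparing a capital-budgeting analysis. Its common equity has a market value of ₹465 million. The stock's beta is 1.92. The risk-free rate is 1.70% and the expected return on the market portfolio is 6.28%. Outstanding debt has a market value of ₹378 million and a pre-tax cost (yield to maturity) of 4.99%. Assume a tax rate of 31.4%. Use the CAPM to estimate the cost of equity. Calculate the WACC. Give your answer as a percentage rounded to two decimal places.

Market risk premium = 6.28% − 1.7% = 4.58%.
Cost of equity via CAPM: Re = 1.7% + 1.92 × 4.58% = 10.4936%.
Total capital V = 465 + 378 = 843.
Equity: weight = 465/843 = 0.5516; cost = 10.4936%.
Debt: weight = 378/843 = 0.4484; after-tax cost = 4.99% × (1 − 31.4%) = 3.4231%.
WACC = 0.5516 × 10.4936% + 0.4484 × 3.4231% = 7.3232%.

7.32%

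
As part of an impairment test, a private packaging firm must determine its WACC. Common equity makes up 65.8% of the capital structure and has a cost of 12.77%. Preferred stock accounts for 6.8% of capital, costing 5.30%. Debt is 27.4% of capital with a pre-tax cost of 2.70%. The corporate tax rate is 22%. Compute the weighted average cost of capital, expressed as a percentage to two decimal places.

After-tax cost of debt = 2.7% × (1 − 22%) = 2.1060%.
WACC = 0.658 × 12.7700% + 0.068 × 5.3000% + 0.274 × 2.1060% = 9.3401%.

9.34%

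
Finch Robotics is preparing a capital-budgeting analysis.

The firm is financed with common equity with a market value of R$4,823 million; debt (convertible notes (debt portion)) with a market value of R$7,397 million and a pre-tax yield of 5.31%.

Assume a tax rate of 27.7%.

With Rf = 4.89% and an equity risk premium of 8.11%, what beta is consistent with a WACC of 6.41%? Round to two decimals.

Total capital V = 4823 + 7397 = 12220.
Equity weight = 4823/12220 = 0.3947.
Convertible notes (debt portion) weight = 7397/12220 = 0.6053.
Debt contribution = 0.6053 × 5.31% × (1 − 27.7%) = 2.3239%.
Required equity contribution = 6.41% − 2.3239% = 4.0861%  ⇒  Re = 10.3529%.
CAPM: 10.3529% = 4.89% + β × 8.11%  ⇒  β = 0.6736.

0.67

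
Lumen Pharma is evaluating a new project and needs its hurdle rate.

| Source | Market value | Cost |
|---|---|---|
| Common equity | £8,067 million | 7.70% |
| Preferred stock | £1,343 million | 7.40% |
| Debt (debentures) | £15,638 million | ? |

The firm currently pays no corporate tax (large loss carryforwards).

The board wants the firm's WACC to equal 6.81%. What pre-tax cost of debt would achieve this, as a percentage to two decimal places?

6.30%

Total capital V = 8067 + 1343 + 15638 = 25048.
Equity weight = 8067/25048 = 0.3221.
Preferred weight = 1343/25048 = 0.0536.
Debentures weight = 15638/25048 = 0.6243.
Equity contribution = 0.3221 × 7.7% = 2.4799%.
Preferred contribution = 0.0536 × 7.4% = 0.3968%.
Remaining for debt = 6.81% − 2.8766% = 3.9334%.
Rd × (1 − 0%) × 0.6243 = 3.9334%  ⇒  Rd = 6.3002%.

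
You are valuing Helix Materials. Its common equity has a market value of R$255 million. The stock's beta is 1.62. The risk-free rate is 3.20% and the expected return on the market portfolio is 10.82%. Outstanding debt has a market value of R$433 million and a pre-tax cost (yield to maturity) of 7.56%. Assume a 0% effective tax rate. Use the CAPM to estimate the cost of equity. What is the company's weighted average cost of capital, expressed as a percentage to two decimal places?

Market risk premium = 10.82% − 3.2% = 7.62%.
Cost of equity via CAPM: Re = 3.2% + 1.62 × 7.62% = 15.5444%.
Total capital V = 255 + 433 = 688.
Equity: weight = 255/688 = 0.3706; cost = 15.5444%.
Debt: weight = 433/688 = 0.6294; after-tax cost = 7.56% × (1 − 0%) = 7.5600%.
WACC = 0.3706 × 15.5444% + 0.6294 × 7.5600% = 10.5193%.

10.52%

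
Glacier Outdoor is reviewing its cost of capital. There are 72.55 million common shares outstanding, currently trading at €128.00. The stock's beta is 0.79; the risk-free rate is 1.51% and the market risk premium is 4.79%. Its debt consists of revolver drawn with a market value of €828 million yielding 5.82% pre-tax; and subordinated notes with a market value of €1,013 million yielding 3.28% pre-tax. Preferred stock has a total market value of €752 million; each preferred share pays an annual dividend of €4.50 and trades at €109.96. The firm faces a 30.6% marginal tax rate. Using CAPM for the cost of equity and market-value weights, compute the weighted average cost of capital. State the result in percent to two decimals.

Cost of equity via CAPM: Re = 1.51% + 0.79 × 4.79% = 5.2941%.
Cost of preferred: Rp = 4.5 / 109.96 = 4.0924%.
Market value of equity E = 128.0 × 72.55m = 9286.4m.
Total capital V = 9286.4 + 752 + 828 + 1013 = 11879.4.
Equity: weight = 9286.4/11879.4 = 0.7817; cost = 5.2941%.
Preferred: weight = 752/11879.4 = 0.0633; cost = 4.0924%.
Revolver drawn: weight = 828/11879.4 = 0.0697; after-tax cost = 5.82% × (1 − 30.6%) = 4.0391%.
Subordinated notes: weight = 1013/11879.4 = 0.0853; after-tax cost = 3.28% × (1 − 30.6%) = 2.2763%.
WACC = 0.7817 × 5.2941% + 0.0633 × 4.0924% + 0.0697 × 4.0391% + 0.0853 × 2.2763% = 4.8732%.

4.87%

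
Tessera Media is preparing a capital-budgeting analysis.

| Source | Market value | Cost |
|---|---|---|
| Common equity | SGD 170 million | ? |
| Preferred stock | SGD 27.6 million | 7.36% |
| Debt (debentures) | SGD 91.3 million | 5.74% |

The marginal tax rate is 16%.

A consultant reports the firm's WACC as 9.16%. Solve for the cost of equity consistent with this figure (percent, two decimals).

Total capital V = 170 + 27.6 + 91.3 = 288.9.
Equity weight = 170/288.9 = 0.5884.
Preferred weight = 27.6/288.9 = 0.0955.
Debentures weight = 91.3/288.9 = 0.3160.
Debt contribution = 0.3160 × 5.74% × (1 − 16%) = 1.5238%.
Preferred contribution = 0.0955 × 7.36% = 0.7031%.
Required equity contribution = 9.16% − 2.2269% = 6.9331%.
Re = 6.9331% / 0.5884 = 11.7822%.

11.78%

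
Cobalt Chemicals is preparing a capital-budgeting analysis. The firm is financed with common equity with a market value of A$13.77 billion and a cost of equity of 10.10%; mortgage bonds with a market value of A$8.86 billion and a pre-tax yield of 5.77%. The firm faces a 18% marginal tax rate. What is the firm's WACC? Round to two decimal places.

8.00%

Total capital V = 13.77 + 8.86 = 22.63.
Equity: weight = 13.77/22.63 = 0.6085; cost = 10.1%.
Mortgage bonds: weight = 8.86/22.63 = 0.3915; after-tax cost = 5.77% × (1 − 18%) = 4.7314%.
WACC = 0.6085 × 10.1000% + 0.3915 × 4.7314% = 7.9981%.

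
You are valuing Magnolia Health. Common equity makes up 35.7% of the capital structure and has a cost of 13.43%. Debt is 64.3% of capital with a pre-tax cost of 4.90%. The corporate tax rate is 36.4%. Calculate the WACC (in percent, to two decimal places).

6.80%

After-tax cost of debt = 4.9% × (1 − 36.4%) = 3.1164%.
WACC = 0.357 × 13.4300% + 0.643 × 3.1164% = 6.7984%.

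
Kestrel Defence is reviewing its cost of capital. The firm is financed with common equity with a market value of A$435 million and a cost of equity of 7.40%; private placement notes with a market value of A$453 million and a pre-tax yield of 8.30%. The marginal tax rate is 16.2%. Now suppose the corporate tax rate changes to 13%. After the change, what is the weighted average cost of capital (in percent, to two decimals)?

7.31%

After the change:
Total capital V = 435 + 453 = 888.
Equity: weight = 435/888 = 0.4899; cost = 7.4%.
Private placement notes: weight = 453/888 = 0.5101; after-tax cost = 8.3% × (1 − 13%) = 7.2210%.
WACC = 0.4899 × 7.4000% + 0.5101 × 7.2210% = 7.3087%.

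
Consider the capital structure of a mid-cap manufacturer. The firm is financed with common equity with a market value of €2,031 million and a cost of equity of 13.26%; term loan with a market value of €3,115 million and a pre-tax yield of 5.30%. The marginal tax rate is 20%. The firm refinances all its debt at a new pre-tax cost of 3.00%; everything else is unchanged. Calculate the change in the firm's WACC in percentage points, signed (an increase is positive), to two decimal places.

-1.11 pp

Current WACC:
Total capital V = 2031 + 3115 = 5146.
Equity: weight = 2031/5146 = 0.3947; cost = 13.26%.
Term loan: weight = 3115/5146 = 0.6053; after-tax cost = 5.3% × (1 − 20%) = 4.2400%.
WACC = 0.3947 × 13.2600% + 0.6053 × 4.2400% = 7.8000%.
After the change:
Total capital V = 2031 + 3115 = 5146.
Equity: weight = 2031/5146 = 0.3947; cost = 13.26%.
Term loan: weight = 3115/5146 = 0.6053; after-tax cost = 3% × (1 − 20%) = 2.4000%.
WACC = 0.3947 × 13.2600% + 0.6053 × 2.4000% = 6.6862%.
Change in WACC = 6.6862% − 7.8000% = -1.1138 pp.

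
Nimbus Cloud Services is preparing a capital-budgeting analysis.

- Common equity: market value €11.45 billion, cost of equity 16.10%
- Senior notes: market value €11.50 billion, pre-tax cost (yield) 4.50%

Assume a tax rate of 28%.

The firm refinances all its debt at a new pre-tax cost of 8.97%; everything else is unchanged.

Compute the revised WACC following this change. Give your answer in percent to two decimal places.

After the change:
Total capital V = 11.45 + 11.5 = 22.95.
Equity: weight = 11.45/22.95 = 0.4989; cost = 16.1%.
Senior notes: weight = 11.5/22.95 = 0.5011; after-tax cost = 8.97% × (1 − 28%) = 6.4584%.
WACC = 0.4989 × 16.1000% + 0.5011 × 6.4584% = 11.2687%.

11.27%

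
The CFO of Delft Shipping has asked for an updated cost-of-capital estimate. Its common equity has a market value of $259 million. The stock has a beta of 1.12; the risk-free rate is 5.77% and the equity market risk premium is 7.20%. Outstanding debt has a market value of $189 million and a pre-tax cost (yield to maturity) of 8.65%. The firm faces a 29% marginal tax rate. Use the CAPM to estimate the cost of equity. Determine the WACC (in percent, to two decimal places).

Cost of equity via CAPM: Re = 5.77% + 1.12 × 7.2% = 13.8340%.
Total capital V = 259 + 189 = 448.
Equity: weight = 259/448 = 0.5781; cost = 13.834%.
Debt: weight = 189/448 = 0.4219; after-tax cost = 8.65% × (1 − 29%) = 6.1415%.
WACC = 0.5781 × 13.8340% + 0.4219 × 6.1415% = 10.5887%.

10.59%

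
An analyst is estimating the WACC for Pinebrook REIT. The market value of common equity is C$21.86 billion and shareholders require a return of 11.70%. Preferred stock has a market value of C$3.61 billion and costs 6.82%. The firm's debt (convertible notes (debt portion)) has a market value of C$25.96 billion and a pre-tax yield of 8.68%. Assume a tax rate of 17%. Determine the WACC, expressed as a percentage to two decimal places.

Total capital V = 21.86 + 3.61 + 25.96 = 51.43.
Equity: weight = 21.86/51.43 = 0.4250; cost = 11.7%.
Preferred: weight = 3.61/51.43 = 0.0702; cost = 6.82%.
Convertible notes (debt portion): weight = 25.96/51.43 = 0.5048; after-tax cost = 8.68% × (1 − 17%) = 7.2044%.
WACC = 0.4250 × 11.7000% + 0.0702 × 6.8200% + 0.5048 × 7.2044% = 9.0882%.

9.09%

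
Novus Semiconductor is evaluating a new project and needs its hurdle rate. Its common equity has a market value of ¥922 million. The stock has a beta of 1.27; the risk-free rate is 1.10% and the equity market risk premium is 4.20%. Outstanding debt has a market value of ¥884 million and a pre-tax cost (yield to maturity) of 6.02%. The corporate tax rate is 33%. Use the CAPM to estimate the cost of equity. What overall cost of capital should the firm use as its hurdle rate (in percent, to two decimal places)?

Cost of equity via CAPM: Re = 1.1% + 1.27 × 4.2% = 6.4340%.
Total capital V = 922 + 884 = 1806.
Equity: weight = 922/1806 = 0.5105; cost = 6.434%.
Debt: weight = 884/1806 = 0.4895; after-tax cost = 6.02% × (1 − 33%) = 4.0334%.
WACC = 0.5105 × 6.4340% + 0.4895 × 4.0334% = 5.2590%.

5.26%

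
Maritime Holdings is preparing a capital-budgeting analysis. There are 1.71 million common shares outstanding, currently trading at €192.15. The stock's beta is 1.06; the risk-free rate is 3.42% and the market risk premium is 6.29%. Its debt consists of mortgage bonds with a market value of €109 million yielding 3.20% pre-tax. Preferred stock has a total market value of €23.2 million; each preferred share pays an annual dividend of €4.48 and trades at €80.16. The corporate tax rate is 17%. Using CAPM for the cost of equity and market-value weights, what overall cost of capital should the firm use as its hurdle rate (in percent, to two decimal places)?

8.10%

Cost of equity via CAPM: Re = 3.42% + 1.06 × 6.29% = 10.0874%.
Cost of preferred: Rp = 4.48 / 80.16 = 5.5888%.
Market value of equity E = 192.15 × 1.71m = 328.5765m.
Total capital V = 328.5765 + 23.2 + 109 = 460.7765.
Equity: weight = 328.5765/460.7765 = 0.7131; cost = 10.0874%.
Preferred: weight = 23.2/460.7765 = 0.0503; cost = 5.5888%.
Mortgage bonds: weight = 109/460.7765 = 0.2366; after-tax cost = 3.2% × (1 − 17%) = 2.6560%.
WACC = 0.7131 × 10.0874% + 0.0503 × 5.5888% + 0.2366 × 2.6560% = 8.1029%.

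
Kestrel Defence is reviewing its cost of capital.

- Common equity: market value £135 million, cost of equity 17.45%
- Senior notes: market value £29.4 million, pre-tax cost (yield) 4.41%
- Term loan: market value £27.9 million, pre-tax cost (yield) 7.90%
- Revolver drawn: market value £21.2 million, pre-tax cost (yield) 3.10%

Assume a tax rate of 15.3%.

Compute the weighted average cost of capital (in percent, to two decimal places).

12.68%

Total capital V = 135 + 29.4 + 27.9 + 21.2 = 213.5.
Equity: weight = 135/213.5 = 0.6323; cost = 17.45%.
Senior notes: weight = 29.4/213.5 = 0.1377; after-tax cost = 4.41% × (1 − 15.3%) = 3.7353%.
Term loan: weight = 27.9/213.5 = 0.1307; after-tax cost = 7.9% × (1 − 15.3%) = 6.6913%.
Revolver drawn: weight = 21.2/213.5 = 0.0993; after-tax cost = 3.1% × (1 − 15.3%) = 2.6257%.
WACC = 0.6323 × 17.4500% + 0.1377 × 3.7353% + 0.1307 × 6.6913% + 0.0993 × 2.6257% = 12.6835%.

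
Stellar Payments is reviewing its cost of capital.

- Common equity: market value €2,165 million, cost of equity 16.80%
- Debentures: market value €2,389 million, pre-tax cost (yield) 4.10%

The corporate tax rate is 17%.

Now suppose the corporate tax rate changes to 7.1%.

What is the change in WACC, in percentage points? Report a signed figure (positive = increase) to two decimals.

Current WACC:
Total capital V = 2165 + 2389 = 4554.
Equity: weight = 2165/4554 = 0.4754; cost = 16.8%.
Debentures: weight = 2389/4554 = 0.5246; after-tax cost = 4.1% × (1 − 17%) = 3.4030%.
WACC = 0.4754 × 16.8000% + 0.5246 × 3.4030% = 9.7720%.
After the change:
Total capital V = 2165 + 2389 = 4554.
Equity: weight = 2165/4554 = 0.4754; cost = 16.8%.
Debentures: weight = 2389/4554 = 0.5246; after-tax cost = 4.1% × (1 − 7.1%) = 3.8089%.
WACC = 0.4754 × 16.8000% + 0.5246 × 3.8089% = 9.9849%.
Change in WACC = 9.9849% − 9.7720% = 0.2129 pp.

+0.21 pp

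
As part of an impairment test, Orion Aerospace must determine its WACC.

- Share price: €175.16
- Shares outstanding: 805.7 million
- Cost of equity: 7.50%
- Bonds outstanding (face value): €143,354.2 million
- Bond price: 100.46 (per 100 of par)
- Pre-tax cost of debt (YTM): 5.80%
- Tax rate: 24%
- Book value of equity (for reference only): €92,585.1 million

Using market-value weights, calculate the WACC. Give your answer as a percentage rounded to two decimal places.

Market value of equity E = 175.16 × 805.7m = 141126.412m. Market value of debt D = 143354.2m × 100.46/100 = 144013.62932m.
Total capital V = 141126.412 + 144013.62932 = 285140.04132.
Equity: weight = 141126.412/285140.04132 = 0.4949; cost = 7.5%.
Bonds outstanding: weight = 144013.62932/285140.04132 = 0.5051; after-tax cost = 5.8% × (1 − 24%) = 4.4080%.
WACC = 0.4949 × 7.5000% + 0.5051 × 4.4080% = 5.9383%.

5.94%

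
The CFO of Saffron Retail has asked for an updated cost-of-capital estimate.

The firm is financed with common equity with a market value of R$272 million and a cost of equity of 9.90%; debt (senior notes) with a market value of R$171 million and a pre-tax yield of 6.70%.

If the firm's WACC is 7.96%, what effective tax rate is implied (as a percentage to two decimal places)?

Total capital V = 272 + 171 = 443.
Equity weight = 272/443 = 0.6140.
Senior notes weight = 171/443 = 0.3860.
Equity contribution = 0.6140 × 9.9% = 6.0786%.
Debt contribution must be 7.96% − 6.0786% = 1.8814%.
0.3860 × 6.7% × (1 − T) = 1.8814%  ⇒  (1 − T) = 0.7275.
T = 27.2515%.

27.25%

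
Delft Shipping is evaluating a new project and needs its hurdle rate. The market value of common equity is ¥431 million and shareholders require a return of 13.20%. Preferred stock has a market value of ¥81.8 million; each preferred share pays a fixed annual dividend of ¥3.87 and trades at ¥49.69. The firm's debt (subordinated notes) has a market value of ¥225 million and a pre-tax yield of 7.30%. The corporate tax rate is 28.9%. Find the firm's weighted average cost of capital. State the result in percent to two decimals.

10.16%

Cost of preferred: Rp = 3.87 / 49.69 = 7.7883%.
Total capital V = 431 + 81.8 + 225 = 737.8.
Equity: weight = 431/737.8 = 0.5842; cost = 13.2%.
Preferred: weight = 81.8/737.8 = 0.1109; cost = 7.7883%.
Subordinated notes: weight = 225/737.8 = 0.3050; after-tax cost = 7.3% × (1 − 28.9%) = 5.1903%.
WACC = 0.5842 × 13.2000% + 0.1109 × 7.7883% + 0.3050 × 5.1903% = 10.1574%.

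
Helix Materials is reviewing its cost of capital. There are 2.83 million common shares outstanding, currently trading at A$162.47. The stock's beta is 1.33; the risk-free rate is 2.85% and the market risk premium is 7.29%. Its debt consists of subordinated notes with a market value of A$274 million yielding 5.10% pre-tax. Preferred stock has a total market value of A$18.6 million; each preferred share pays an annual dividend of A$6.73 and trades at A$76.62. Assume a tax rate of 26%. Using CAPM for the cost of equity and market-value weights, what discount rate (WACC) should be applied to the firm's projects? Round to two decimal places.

9.26%

Cost of equity via CAPM: Re = 2.85% + 1.33 × 7.29% = 12.5457%.
Cost of preferred: Rp = 6.73 / 76.62 = 8.7836%.
Market value of equity E = 162.47 × 2.83m = 459.7901m.
Total capital V = 459.7901 + 18.6 + 274 = 752.3901.
Equity: weight = 459.7901/752.3901 = 0.6111; cost = 12.5457%.
Preferred: weight = 18.6/752.3901 = 0.0247; cost = 8.7836%.
Subordinated notes: weight = 274/752.3901 = 0.3642; after-tax cost = 5.1% × (1 − 26%) = 3.7740%.
WACC = 0.6111 × 12.5457% + 0.0247 × 8.7836% + 0.3642 × 3.7740% = 9.2583%.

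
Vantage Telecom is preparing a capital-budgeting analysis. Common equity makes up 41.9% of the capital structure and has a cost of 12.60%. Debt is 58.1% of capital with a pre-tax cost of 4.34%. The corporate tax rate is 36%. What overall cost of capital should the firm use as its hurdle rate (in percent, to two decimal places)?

After-tax cost of debt = 4.34% × (1 − 36%) = 2.7776%.
WACC = 0.419 × 12.6000% + 0.581 × 2.7776% = 6.8932%.

6.89%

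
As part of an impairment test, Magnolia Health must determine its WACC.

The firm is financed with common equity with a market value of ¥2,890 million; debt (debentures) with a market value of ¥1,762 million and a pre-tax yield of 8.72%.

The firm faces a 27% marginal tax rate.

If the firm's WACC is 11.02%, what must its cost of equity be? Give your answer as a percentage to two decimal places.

Total capital V = 2890 + 1762 = 4652.
Equity weight = 2890/4652 = 0.6212.
Debentures weight = 1762/4652 = 0.3788.
Debt contribution = 0.3788 × 8.72% × (1 − 27%) = 2.4110%.
Required equity contribution = 11.02% − 2.4110% = 8.6090%.
Re = 8.6090% / 0.6212 = 13.8577%.

13.86%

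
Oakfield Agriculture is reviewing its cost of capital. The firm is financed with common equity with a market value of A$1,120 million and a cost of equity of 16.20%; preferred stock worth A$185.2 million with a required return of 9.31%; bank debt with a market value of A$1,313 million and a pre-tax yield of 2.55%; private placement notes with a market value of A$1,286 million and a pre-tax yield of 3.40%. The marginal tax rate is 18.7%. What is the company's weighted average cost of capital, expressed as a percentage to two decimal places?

6.70%

Total capital V = 1120 + 185.2 + 1313 + 1286 = 3904.2.
Equity: weight = 1120/3904.2 = 0.2869; cost = 16.2%.
Preferred: weight = 185.2/3904.2 = 0.0474; cost = 9.31%.
Bank debt: weight = 1313/3904.2 = 0.3363; after-tax cost = 2.55% × (1 − 18.7%) = 2.0731%.
Private placement notes: weight = 1286/3904.2 = 0.3294; after-tax cost = 3.4% × (1 − 18.7%) = 2.7642%.
WACC = 0.2869 × 16.2000% + 0.0474 × 9.3100% + 0.3363 × 2.0731% + 0.3294 × 2.7642% = 6.6966%.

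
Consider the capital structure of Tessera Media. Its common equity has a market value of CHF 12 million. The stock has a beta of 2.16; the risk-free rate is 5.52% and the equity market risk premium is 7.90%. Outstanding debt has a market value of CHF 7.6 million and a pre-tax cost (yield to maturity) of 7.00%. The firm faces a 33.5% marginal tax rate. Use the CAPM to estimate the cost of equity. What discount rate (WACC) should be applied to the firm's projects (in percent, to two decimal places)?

15.63%

Cost of equity via CAPM: Re = 5.52% + 2.16 × 7.9% = 22.5840%.
Total capital V = 12 + 7.6 = 19.6.
Equity: weight = 12/19.6 = 0.6122; cost = 22.584%.
Debt: weight = 7.6/19.6 = 0.3878; after-tax cost = 7% × (1 − 33.5%) = 4.6550%.
WACC = 0.6122 × 22.5840% + 0.3878 × 4.6550% = 15.6319%.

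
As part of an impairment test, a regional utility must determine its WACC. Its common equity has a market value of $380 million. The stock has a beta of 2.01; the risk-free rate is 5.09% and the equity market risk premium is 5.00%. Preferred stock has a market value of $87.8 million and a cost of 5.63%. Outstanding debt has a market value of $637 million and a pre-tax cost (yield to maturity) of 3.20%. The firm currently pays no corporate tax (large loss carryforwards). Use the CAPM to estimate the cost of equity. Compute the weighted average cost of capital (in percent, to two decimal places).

7.50%

Cost of equity via CAPM: Re = 5.09% + 2.01 × 5.0% = 15.1400%.
Total capital V = 380 + 87.8 + 637 = 1104.8.
Equity: weight = 380/1104.8 = 0.3440; cost = 15.14%.
Preferred: weight = 87.8/1104.8 = 0.0795; cost = 5.63%.
Debt: weight = 637/1104.8 = 0.5766; after-tax cost = 3.2% × (1 − 0%) = 3.2000%.
WACC = 0.3440 × 15.1400% + 0.0795 × 5.6300% + 0.5766 × 3.2000% = 7.4999%.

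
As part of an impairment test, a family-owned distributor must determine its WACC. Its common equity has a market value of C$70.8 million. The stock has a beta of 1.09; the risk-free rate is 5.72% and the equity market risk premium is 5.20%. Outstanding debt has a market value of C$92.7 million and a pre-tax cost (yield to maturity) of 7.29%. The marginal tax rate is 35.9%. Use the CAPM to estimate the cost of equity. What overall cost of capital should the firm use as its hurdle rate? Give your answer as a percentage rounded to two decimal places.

Cost of equity via CAPM: Re = 5.72% + 1.09 × 5.2% = 11.3880%.
Total capital V = 70.8 + 92.7 = 163.5.
Equity: weight = 70.8/163.5 = 0.4330; cost = 11.388%.
Debt: weight = 92.7/163.5 = 0.5670; after-tax cost = 7.29% × (1 − 35.9%) = 4.6729%.
WACC = 0.4330 × 11.3880% + 0.5670 × 4.6729% = 7.5807%.

7.58%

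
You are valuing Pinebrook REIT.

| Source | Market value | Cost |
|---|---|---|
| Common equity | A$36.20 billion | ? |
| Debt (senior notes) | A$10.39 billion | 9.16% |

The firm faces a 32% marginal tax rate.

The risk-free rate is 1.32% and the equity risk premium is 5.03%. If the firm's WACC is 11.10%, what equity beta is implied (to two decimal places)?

2.22

Total capital V = 36.2 + 10.39 = 46.59.
Equity weight = 36.2/46.59 = 0.7770.
Senior notes weight = 10.39/46.59 = 0.2230.
Debt contribution = 0.2230 × 9.16% × (1 − 32%) = 1.3891%.
Required equity contribution = 11.1% − 1.3891% = 9.7109%  ⇒  Re = 12.4981%.
CAPM: 12.4981% = 1.32% + β × 5.03%  ⇒  β = 2.2223.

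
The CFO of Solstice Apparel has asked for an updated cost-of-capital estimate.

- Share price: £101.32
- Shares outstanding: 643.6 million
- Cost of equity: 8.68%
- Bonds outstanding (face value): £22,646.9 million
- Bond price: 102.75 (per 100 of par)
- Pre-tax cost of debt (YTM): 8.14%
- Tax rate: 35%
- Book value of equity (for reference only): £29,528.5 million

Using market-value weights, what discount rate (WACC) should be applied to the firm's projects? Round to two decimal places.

7.79%

Market value of equity E = 101.32 × 643.6m = 65209.552m. Market value of debt D = 22646.9m × 102.75/100 = 23269.68975m.
Total capital V = 65209.552 + 23269.68975 = 88479.24175.
Equity: weight = 65209.552/88479.24175 = 0.7370; cost = 8.68%.
Bonds outstanding: weight = 23269.68975/88479.24175 = 0.2630; after-tax cost = 8.14% × (1 − 35%) = 5.2910%.
WACC = 0.7370 × 8.6800% + 0.2630 × 5.2910% = 7.7887%.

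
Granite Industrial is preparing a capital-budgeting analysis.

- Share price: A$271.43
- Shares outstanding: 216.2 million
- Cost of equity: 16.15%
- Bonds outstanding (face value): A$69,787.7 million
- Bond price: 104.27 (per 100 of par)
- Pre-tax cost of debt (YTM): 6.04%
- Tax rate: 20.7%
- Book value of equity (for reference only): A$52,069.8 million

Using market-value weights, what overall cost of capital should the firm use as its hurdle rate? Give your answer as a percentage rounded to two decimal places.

Market value of equity E = 271.43 × 216.2m = 58683.166m. Market value of debt D = 69787.7m × 104.27/100 = 72767.63479m.
Total capital V = 58683.166 + 72767.63479 = 131450.80079.
Equity: weight = 58683.166/131450.80079 = 0.4464; cost = 16.15%.
Bonds outstanding: weight = 72767.63479/131450.80079 = 0.5536; after-tax cost = 6.04% × (1 − 20.7%) = 4.7897%.
WACC = 0.4464 × 16.1500% + 0.5536 × 4.7897% = 9.8613%.

9.86%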